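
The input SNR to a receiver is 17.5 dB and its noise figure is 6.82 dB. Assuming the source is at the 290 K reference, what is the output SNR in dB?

By definition F = SNR_in/SNR_out, so in dB: SNR_out = SNR_in − NF
SNR_out = 17.5 − 6.82 = 10.68 dB

10.68 dB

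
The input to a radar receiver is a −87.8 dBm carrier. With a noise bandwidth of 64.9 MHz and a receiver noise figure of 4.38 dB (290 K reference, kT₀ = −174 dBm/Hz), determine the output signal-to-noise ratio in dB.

Noise floor: N = −174 + 10 log₁₀(B) + NF
10 log₁₀(6.49×10⁷) = 78.12 dB
N = −174 + 78.12 + 4.38 = −91.50 dBm
SNR = P_sig − N = −87.8 − (−91.50) = 3.70 dB → 3.7 dB

3.7 dB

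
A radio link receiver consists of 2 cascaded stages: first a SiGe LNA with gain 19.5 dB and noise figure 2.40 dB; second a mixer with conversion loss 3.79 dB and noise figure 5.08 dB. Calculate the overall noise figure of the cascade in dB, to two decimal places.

2.46 dB

Convert to linear (a loss of L dB is a gain of −L dB): F_i = 10^(NF_i/10), G_i = 10^(G_i,dB/10)
  Stage 1: F_1 = 10^(2.40/10) = 1.738, G_1 = 10^(19.5/10) = 89.13
  Stage 2: F_2 = 10^(5.08/10) = 3.221, G_2 = 10^(−3.79/10) = 0.4178
Friis cascade:
  F = 1.738 + (3.221 − 1)/89.13 = 1.763
NF = 10 log₁₀(1.763) = 2.46 dB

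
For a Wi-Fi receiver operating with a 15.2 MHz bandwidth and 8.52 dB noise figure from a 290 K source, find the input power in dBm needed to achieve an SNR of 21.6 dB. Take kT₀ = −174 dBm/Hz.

−72.1 dBm

Sensitivity = −174 + 10 log₁₀(B) + NF + SNR_min
= −174 + 71.82 + 8.52 + 21.6
= −72.06 dBm → −72.1 dBm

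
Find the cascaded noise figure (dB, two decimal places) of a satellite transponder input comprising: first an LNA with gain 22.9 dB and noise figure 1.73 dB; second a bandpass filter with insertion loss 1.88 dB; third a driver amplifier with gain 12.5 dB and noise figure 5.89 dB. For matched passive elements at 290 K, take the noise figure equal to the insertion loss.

Convert to linear (a loss of L dB is a gain of −L dB): F_i = 10^(NF_i/10), G_i = 10^(G_i,dB/10)
  Stage 1: F_1 = 10^(1.73/10) = 1.489, G_1 = 10^(22.9/10) = 195.0
  Stage 2: F_2 = 10^(1.88/10) = 1.542, G_2 = 10^(−1.88/10) = 0.6486
  Stage 3: F_3 = 10^(5.89/10) = 3.882, G_3 = 10^(12.5/10) = 17.78
Friis cascade:
  F = 1.489 + (1.542 − 1)/195.0 + (3.882 − 1)/126.5 = 1.515
NF = 10 log₁₀(1.515) = 1.80 dB

1.80 dB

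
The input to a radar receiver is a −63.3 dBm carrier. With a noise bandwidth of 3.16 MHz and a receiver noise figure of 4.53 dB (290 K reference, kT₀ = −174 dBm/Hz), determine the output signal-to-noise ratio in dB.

Noise floor: N = −174 + 10 log₁₀(B) + NF
10 log₁₀(3.16×10⁶) = 65 dB
N = −174 + 65 + 4.53 = −104.47 dBm
SNR = P_sig − N = −63.3 − (−104.47) = 41.17 dB → 41.2 dB

41.2 dB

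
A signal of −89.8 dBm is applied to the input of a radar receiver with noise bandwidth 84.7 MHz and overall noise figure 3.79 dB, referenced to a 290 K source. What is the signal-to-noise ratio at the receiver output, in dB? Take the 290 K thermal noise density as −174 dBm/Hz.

Noise floor: N = −174 + 10 log₁₀(B) + NF
10 log₁₀(8.47×10⁷) = 79.28 dB
N = −174 + 79.28 + 3.79 = −90.93 dBm
SNR = P_sig − N = −89.8 − (−90.93) = 1.13 dB → 1.1 dB

1.1 dB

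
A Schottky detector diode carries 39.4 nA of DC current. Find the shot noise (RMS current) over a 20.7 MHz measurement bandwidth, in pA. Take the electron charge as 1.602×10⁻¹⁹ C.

I_n = √(2qI·B)
2qI·B = 2 × 1.602×10⁻¹⁹ × 3.94×10⁻⁸ × 2.07×10⁷ = 2.61×10⁻¹⁹ A²
I_n = √(2.61×10⁻¹⁹) = 5.11×10⁻¹⁰ A = 511 pA

511 pA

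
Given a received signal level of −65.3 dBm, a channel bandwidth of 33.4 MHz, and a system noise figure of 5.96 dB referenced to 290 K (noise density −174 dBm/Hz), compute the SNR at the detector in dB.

27.5 dB

Noise floor: N = −174 + 10 log₁₀(B) + NF
10 log₁₀(3.34×10⁷) = 75.24 dB
N = −174 + 75.24 + 5.96 = −92.80 dBm
SNR = P_sig − N = −65.3 − (−92.80) = 27.50 dB → 27.5 dB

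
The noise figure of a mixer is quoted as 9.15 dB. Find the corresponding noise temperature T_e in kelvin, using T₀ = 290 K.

2095 K

F = 10^(9.15/10) = 8.22243
T_e = (F − 1)·T₀ = (8.22243 − 1) × 290 = 2095 K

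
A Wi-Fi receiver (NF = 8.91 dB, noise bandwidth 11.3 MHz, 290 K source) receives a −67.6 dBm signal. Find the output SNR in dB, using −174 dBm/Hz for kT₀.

Noise floor: N = −174 + 10 log₁₀(B) + NF
10 log₁₀(1.13×10⁷) = 70.53 dB
N = −174 + 70.53 + 8.91 = −94.56 dBm
SNR = P_sig − N = −67.6 − (−94.56) = 26.96 dB → 27.0 dB

27.0 dB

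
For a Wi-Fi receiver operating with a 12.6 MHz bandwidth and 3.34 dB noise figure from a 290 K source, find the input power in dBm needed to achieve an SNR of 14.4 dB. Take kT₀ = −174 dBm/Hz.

Sensitivity = −174 + 10 log₁₀(B) + NF + SNR_min
= −174 + 71 + 3.34 + 14.4
= −85.26 dBm → −85.3 dBm

−85.3 dBm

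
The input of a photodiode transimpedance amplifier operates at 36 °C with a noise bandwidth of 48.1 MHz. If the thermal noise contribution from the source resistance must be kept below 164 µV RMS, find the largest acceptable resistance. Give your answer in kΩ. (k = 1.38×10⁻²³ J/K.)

T = 36 °C + 273.15 = 309.15 K
Johnson–Nyquist: V_n = √(4kTRB) ⇒ R = V_n² / (4kTB)
4kTB = 4 × 1.38×10⁻²³ × 309.15 × 4.81×10⁷ = 8.21×10⁻¹³
R = (1.64×10⁻⁴)² / 8.21×10⁻¹³ = 3.28×10⁴ Ω = 32.8 kΩ

32.8 kΩ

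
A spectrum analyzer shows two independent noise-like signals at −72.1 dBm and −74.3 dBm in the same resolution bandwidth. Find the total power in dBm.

Convert to linear, add, convert back:
P₁ = 6.17×10⁻¹¹ W, P₂ = 3.72×10⁻¹¹ W
P_tot = 9.88×10⁻¹¹ W → 10 log₁₀(P_tot / 10⁻³) = −70.1 dBm

−70.1 dBm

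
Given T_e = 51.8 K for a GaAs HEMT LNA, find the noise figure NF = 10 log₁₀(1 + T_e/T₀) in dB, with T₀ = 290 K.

F = 1 + T_e/T₀ = 1 + 51.8/290 = 1.17862
NF = 10 log₁₀(1.17862) = 0.714 dB

0.714 dB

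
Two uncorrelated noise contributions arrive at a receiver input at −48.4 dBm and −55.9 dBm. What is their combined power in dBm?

Convert to linear, add, convert back:
P₁ = 1.45×10⁻⁸ W, P₂ = 2.57×10⁻⁹ W
P_tot = 1.70×10⁻⁸ W → 10 log₁₀(P_tot / 10⁻³) = −47.7 dBm

−47.7 dBm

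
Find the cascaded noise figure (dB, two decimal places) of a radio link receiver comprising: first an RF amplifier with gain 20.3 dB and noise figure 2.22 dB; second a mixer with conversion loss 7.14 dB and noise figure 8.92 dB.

2.38 dB

Convert to linear (a loss of L dB is a gain of −L dB): F_i = 10^(NF_i/10), G_i = 10^(G_i,dB/10)
  Stage 1: F_1 = 10^(2.22/10) = 1.667, G_1 = 10^(20.3/10) = 107.2
  Stage 2: F_2 = 10^(8.92/10) = 7.798, G_2 = 10^(−7.14/10) = 0.1932
Friis cascade:
  F = 1.667 + (7.798 − 1)/107.2 = 1.731
NF = 10 log₁₀(1.731) = 2.38 dB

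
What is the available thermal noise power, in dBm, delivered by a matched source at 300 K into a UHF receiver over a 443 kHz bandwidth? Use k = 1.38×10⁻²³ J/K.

−117.4 dBm

P_n = kTB = 1.38×10⁻²³ × 300 × 4.43×10⁵ = 1.83×10⁻¹⁵ W
In dBm: 10 log₁₀(1.83×10⁻¹⁵ / 10⁻³) = −117.4 dBm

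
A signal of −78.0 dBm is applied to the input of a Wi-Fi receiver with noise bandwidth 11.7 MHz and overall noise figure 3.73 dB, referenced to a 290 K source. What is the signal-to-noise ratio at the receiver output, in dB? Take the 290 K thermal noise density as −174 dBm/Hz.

21.6 dB

Noise floor: N = −174 + 10 log₁₀(B) + NF
10 log₁₀(1.17×10⁷) = 70.68 dB
N = −174 + 70.68 + 3.73 = −99.59 dBm
SNR = P_sig − N = −78.0 − (−99.59) = 21.59 dB → 21.6 dB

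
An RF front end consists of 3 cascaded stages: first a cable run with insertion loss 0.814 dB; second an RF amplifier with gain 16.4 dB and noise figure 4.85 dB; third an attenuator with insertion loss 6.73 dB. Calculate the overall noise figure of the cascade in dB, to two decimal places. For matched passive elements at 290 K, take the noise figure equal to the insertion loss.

5.78 dB

Convert to linear (a loss of L dB is a gain of −L dB): F_i = 10^(NF_i/10), G_i = 10^(G_i,dB/10)
  Stage 1: F_1 = 10^(0.814/10) = 1.206, G_1 = 10^(−0.814/10) = 0.8291
  Stage 2: F_2 = 10^(4.85/10) = 3.055, G_2 = 10^(16.4/10) = 43.65
  Stage 3: F_3 = 10^(6.73/10) = 4.710, G_3 = 10^(−6.73/10) = 0.2123
Friis cascade:
  F = 1.206 + (3.055 − 1)/0.8291 + (4.710 − 1)/36.19 = 3.787
NF = 10 log₁₀(3.787) = 5.78 dB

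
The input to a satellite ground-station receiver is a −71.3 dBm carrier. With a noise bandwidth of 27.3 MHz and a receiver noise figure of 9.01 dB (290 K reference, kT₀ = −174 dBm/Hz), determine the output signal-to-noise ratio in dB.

Noise floor: N = −174 + 10 log₁₀(B) + NF
10 log₁₀(2.73×10⁷) = 74.36 dB
N = −174 + 74.36 + 9.01 = −90.63 dBm
SNR = P_sig − N = −71.3 − (−90.63) = 19.33 dB → 19.3 dB

19.3 dB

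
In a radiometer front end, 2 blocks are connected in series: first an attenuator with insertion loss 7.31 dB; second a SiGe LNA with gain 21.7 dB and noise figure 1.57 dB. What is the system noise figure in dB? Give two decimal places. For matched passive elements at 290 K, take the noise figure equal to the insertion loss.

8.88 dB

Convert to linear (a loss of L dB is a gain of −L dB): F_i = 10^(NF_i/10), G_i = 10^(G_i,dB/10)
  Stage 1: F_1 = 10^(7.31/10) = 5.383, G_1 = 10^(−7.31/10) = 0.1858
  Stage 2: F_2 = 10^(1.57/10) = 1.435, G_2 = 10^(21.7/10) = 147.9
Friis cascade:
  F = 5.383 + (1.435 − 1)/0.1858 = 7.727
NF = 10 log₁₀(7.727) = 8.88 dB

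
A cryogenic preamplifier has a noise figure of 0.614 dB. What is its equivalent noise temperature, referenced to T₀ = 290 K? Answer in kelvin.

F = 10^(0.614/10) = 1.15186
T_e = (F − 1)·T₀ = (1.15186 − 1) × 290 = 44.0 K

44.0 K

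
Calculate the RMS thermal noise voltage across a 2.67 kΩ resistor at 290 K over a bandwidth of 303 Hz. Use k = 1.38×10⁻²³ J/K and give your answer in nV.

V_n = √(4kTRB)
4kTRB = 4 × 1.38×10⁻²³ × 290 × 2.67×10³ × 3.03×10² = 1.30×10⁻¹⁴ V²
V_n = √(1.30×10⁻¹⁴) = 1.14×10⁻⁷ V = 114 nV

114 nV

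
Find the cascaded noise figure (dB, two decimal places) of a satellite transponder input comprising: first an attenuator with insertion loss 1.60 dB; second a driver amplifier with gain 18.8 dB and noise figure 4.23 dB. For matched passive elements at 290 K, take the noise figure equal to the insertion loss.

Convert to linear (a loss of L dB is a gain of −L dB): F_i = 10^(NF_i/10), G_i = 10^(G_i,dB/10)
  Stage 1: F_1 = 10^(1.60/10) = 1.445, G_1 = 10^(−1.60/10) = 0.6918
  Stage 2: F_2 = 10^(4.23/10) = 2.649, G_2 = 10^(18.8/10) = 75.86
Friis cascade:
  F = 1.445 + (2.649 − 1)/0.6918 = 3.828
NF = 10 log₁₀(3.828) = 5.83 dB

5.83 dB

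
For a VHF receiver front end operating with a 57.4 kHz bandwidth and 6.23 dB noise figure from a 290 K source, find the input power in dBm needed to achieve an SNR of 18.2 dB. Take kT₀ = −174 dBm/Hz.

Sensitivity = −174 + 10 log₁₀(B) + NF + SNR_min
= −174 + 47.59 + 6.23 + 18.2
= −101.98 dBm → −102.0 dBm

−102.0 dBm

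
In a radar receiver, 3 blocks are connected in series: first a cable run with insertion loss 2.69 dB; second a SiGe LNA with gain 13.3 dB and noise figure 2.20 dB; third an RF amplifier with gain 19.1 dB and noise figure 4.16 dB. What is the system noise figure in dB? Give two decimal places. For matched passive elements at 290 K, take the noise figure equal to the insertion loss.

5.08 dB

Convert to linear (a loss of L dB is a gain of −L dB): F_i = 10^(NF_i/10), G_i = 10^(G_i,dB/10)
  Stage 1: F_1 = 10^(2.69/10) = 1.858, G_1 = 10^(−2.69/10) = 0.5383
  Stage 2: F_2 = 10^(2.20/10) = 1.660, G_2 = 10^(13.3/10) = 21.38
  Stage 3: F_3 = 10^(4.16/10) = 2.606, G_3 = 10^(19.1/10) = 81.28
Friis cascade:
  F = 1.858 + (1.660 − 1)/0.5383 + (2.606 − 1)/11.51 = 3.223
NF = 10 log₁₀(3.223) = 5.08 dB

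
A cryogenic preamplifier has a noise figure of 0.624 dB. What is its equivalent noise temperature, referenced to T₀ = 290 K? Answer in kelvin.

44.8 K

F = 10^(0.624/10) = 1.15452
T_e = (F − 1)·T₀ = (1.15452 − 1) × 290 = 44.8 K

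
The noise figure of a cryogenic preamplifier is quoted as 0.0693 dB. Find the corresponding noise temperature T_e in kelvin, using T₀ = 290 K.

4.66 K

F = 10^(0.0693/10) = 1.01608
T_e = (F − 1)·T₀ = (1.01608 − 1) × 290 = 4.66 K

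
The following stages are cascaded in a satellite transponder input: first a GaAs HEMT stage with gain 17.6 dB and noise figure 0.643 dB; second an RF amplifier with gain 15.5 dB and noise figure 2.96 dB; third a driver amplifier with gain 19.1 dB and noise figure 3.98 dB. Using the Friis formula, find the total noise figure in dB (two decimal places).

Convert to linear (a loss of L dB is a gain of −L dB): F_i = 10^(NF_i/10), G_i = 10^(G_i,dB/10)
  Stage 1: F_1 = 10^(0.643/10) = 1.160, G_1 = 10^(17.6/10) = 57.54
  Stage 2: F_2 = 10^(2.96/10) = 1.977, G_2 = 10^(15.5/10) = 35.48
  Stage 3: F_3 = 10^(3.98/10) = 2.500, G_3 = 10^(19.1/10) = 81.28
Friis cascade:
  F = 1.160 + (1.977 − 1)/57.54 + (2.500 − 1)/2042 = 1.177
NF = 10 log₁₀(1.177) = 0.71 dB

0.71 dB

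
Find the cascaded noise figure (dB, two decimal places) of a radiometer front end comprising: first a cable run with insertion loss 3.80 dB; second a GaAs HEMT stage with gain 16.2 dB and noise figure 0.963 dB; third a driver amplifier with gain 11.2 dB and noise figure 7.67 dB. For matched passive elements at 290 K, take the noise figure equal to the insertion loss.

Convert to linear (a loss of L dB is a gain of −L dB): F_i = 10^(NF_i/10), G_i = 10^(G_i,dB/10)
  Stage 1: F_1 = 10^(3.80/10) = 2.399, G_1 = 10^(−3.80/10) = 0.4169
  Stage 2: F_2 = 10^(0.963/10) = 1.248, G_2 = 10^(16.2/10) = 41.69
  Stage 3: F_3 = 10^(7.67/10) = 5.848, G_3 = 10^(11.2/10) = 13.18
Friis cascade:
  F = 2.399 + (1.248 − 1)/0.4169 + (5.848 − 1)/17.38 = 3.273
NF = 10 log₁₀(3.273) = 5.15 dB

5.15 dB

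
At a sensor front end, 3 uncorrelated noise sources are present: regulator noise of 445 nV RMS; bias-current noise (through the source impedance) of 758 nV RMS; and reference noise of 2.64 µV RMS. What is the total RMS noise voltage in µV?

Uncorrelated sources add in power (mean-square): V_tot = √(ΣV_i²)
V_tot = √[(4.45×10⁻⁷)² + (7.58×10⁻⁷)² + (2.64×10⁻⁶)²] = 2.78×10⁻⁶ V = 2.78 µV

2.78 µV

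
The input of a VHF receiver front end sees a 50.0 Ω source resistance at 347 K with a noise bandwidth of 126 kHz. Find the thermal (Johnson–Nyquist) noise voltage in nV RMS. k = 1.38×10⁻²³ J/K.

347 nV

V_n = √(4kTRB)
4kTRB = 4 × 1.38×10⁻²³ × 347 × 5.00×10¹ × 1.26×10⁵ = 1.21×10⁻¹³ V²
V_n = √(1.21×10⁻¹³) = 3.47×10⁻⁷ V = 347 nV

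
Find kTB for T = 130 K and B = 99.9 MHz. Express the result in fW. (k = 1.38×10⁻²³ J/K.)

179 fW

P_n = kTB = 1.38×10⁻²³ × 130 × 9.99×10⁷ = 1.79×10⁻¹³ W = 179 fW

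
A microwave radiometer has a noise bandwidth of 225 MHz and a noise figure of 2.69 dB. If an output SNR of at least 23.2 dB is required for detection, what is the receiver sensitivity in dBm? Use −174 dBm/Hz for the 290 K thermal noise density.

−64.6 dBm

Sensitivity = −174 + 10 log₁₀(B) + NF + SNR_min
= −174 + 83.52 + 2.69 + 23.2
= −64.59 dBm → −64.6 dBm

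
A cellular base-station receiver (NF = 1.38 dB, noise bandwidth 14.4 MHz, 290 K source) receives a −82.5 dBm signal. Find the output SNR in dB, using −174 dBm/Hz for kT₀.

18.5 dB

Noise floor: N = −174 + 10 log₁₀(B) + NF
10 log₁₀(1.44×10⁷) = 71.58 dB
N = −174 + 71.58 + 1.38 = −101.04 dBm
SNR = P_sig − N = −82.5 − (−101.04) = 18.54 dB → 18.5 dB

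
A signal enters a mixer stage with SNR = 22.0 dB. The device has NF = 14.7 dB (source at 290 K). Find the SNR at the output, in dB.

7.3 dB

By definition F = SNR_in/SNR_out, so in dB: SNR_out = SNR_in − NF
SNR_out = 22.0 − 14.7 = 7.3 dB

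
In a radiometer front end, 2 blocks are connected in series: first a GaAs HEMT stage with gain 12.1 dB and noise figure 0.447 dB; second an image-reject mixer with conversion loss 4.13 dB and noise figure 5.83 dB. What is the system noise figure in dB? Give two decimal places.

1.08 dB

Convert to linear (a loss of L dB is a gain of −L dB): F_i = 10^(NF_i/10), G_i = 10^(G_i,dB/10)
  Stage 1: F_1 = 10^(0.447/10) = 1.108, G_1 = 10^(12.1/10) = 16.22
  Stage 2: F_2 = 10^(5.83/10) = 3.828, G_2 = 10^(−4.13/10) = 0.3864
Friis cascade:
  F = 1.108 + (3.828 − 1)/16.22 = 1.283
NF = 10 log₁₀(1.283) = 1.08 dB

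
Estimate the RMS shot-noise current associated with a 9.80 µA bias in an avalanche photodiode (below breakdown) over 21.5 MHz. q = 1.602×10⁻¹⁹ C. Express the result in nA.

I_n = √(2qI·B)
2qI·B = 2 × 1.602×10⁻¹⁹ × 9.80×10⁻⁶ × 2.15×10⁷ = 6.75×10⁻¹⁷ A²
I_n = √(6.75×10⁻¹⁷) = 8.22×10⁻⁹ A = 8.22 nA

8.22 nA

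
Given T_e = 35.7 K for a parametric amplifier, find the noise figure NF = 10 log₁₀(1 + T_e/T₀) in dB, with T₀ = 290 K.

F = 1 + T_e/T₀ = 1 + 35.7/290 = 1.1231
NF = 10 log₁₀(1.1231) = 0.504 dB

0.504 dB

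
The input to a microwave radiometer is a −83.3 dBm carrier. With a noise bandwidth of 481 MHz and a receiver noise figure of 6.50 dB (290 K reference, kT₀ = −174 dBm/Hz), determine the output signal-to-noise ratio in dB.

Noise floor: N = −174 + 10 log₁₀(B) + NF
10 log₁₀(4.81×10⁸) = 86.82 dB
N = −174 + 86.82 + 6.50 = −80.68 dBm
SNR = P_sig − N = −83.3 − (−80.68) = −2.62 dB → −2.6 dB

−2.6 dB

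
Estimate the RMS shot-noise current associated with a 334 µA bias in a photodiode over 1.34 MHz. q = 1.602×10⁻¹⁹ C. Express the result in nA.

I_n = √(2qI·B)
2qI·B = 2 × 1.602×10⁻¹⁹ × 3.34×10⁻⁴ × 1.34×10⁶ = 1.43×10⁻¹⁶ A²
I_n = √(1.43×10⁻¹⁶) = 1.20×10⁻⁸ A = 12.0 nA

12.0 nA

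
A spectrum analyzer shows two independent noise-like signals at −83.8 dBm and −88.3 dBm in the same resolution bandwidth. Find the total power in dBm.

−82.5 dBm

Convert to linear, add, convert back:
P₁ = 4.17×10⁻¹² W, P₂ = 1.48×10⁻¹² W
P_tot = 5.65×10⁻¹² W → 10 log₁₀(P_tot / 10⁻³) = −82.5 dBm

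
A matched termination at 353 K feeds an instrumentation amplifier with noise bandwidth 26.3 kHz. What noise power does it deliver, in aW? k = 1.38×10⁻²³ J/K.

128 aW

P_n = kTB = 1.38×10⁻²³ × 353 × 2.63×10⁴ = 1.28×10⁻¹⁶ W = 128 aW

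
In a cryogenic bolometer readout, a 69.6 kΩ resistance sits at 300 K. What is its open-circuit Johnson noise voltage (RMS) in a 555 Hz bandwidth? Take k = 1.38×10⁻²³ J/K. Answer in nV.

800 nV

V_n = √(4kTRB)
4kTRB = 4 × 1.38×10⁻²³ × 300 × 6.96×10⁴ × 5.55×10² = 6.40×10⁻¹³ V²
V_n = √(6.40×10⁻¹³) = 8.00×10⁻⁷ V = 800 nV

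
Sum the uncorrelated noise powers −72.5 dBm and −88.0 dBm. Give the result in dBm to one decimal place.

−72.4 dBm

Convert to linear, add, convert back:
P₁ = 5.62×10⁻¹¹ W, P₂ = 1.58×10⁻¹² W
P_tot = 5.78×10⁻¹¹ W → 10 log₁₀(P_tot / 10⁻³) = −72.4 dBm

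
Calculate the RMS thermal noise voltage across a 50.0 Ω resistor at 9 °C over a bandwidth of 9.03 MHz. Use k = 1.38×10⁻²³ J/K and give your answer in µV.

T = 9 °C + 273.15 = 282.15 K
V_n = √(4kTRB)
4kTRB = 4 × 1.38×10⁻²³ × 282.15 × 5.00×10¹ × 9.03×10⁶ = 7.03×10⁻¹² V²
V_n = √(7.03×10⁻¹²) = 2.65×10⁻⁶ V = 2.65 µV

2.65 µV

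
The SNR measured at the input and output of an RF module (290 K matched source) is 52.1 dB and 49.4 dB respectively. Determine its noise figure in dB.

2.7 dB

NF (dB) = SNR_in(dB) − SNR_out(dB) when the source is at T₀
NF = 52.1 − 49.4 = 2.7 dB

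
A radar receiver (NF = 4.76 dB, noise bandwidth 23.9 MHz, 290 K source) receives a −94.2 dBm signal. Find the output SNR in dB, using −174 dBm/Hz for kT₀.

1.3 dB

Noise floor: N = −174 + 10 log₁₀(B) + NF
10 log₁₀(2.39×10⁷) = 73.78 dB
N = −174 + 73.78 + 4.76 = −95.46 dBm
SNR = P_sig − N = −94.2 − (−95.46) = 1.26 dB → 1.3 dB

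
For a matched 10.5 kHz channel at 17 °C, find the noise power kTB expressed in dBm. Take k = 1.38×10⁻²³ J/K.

T = 17 °C + 273.15 = 290.15 K
P_n = kTB = 1.38×10⁻²³ × 290.15 × 1.05×10⁴ = 4.20×10⁻¹⁷ W
In dBm: 10 log₁₀(4.20×10⁻¹⁷ / 10⁻³) = −133.8 dBm

−133.8 dBm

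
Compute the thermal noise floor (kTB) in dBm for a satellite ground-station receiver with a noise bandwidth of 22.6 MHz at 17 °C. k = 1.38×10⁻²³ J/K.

−100.4 dBm

T = 17 °C + 273.15 = 290.15 K
P_n = kTB = 1.38×10⁻²³ × 290.15 × 2.26×10⁷ = 9.05×10⁻¹⁴ W
In dBm: 10 log₁₀(9.05×10⁻¹⁴ / 10⁻³) = −100.4 dBm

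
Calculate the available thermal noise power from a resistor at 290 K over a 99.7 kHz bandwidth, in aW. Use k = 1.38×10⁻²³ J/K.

399 aW

P_n = kTB = 1.38×10⁻²³ × 290 × 9.97×10⁴ = 3.99×10⁻¹⁶ W = 399 aW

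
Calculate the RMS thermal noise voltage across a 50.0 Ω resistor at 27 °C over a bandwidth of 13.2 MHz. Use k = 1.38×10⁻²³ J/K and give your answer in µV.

3.31 µV

T = 27 °C + 273.15 = 300.15 K
V_n = √(4kTRB)
4kTRB = 4 × 1.38×10⁻²³ × 300.15 × 5.00×10¹ × 1.32×10⁷ = 1.09×10⁻¹¹ V²
V_n = √(1.09×10⁻¹¹) = 3.31×10⁻⁶ V = 3.31 µV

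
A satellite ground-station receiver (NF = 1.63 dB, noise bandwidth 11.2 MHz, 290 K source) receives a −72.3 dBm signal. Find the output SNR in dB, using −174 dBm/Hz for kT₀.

Noise floor: N = −174 + 10 log₁₀(B) + NF
10 log₁₀(1.12×10⁷) = 70.49 dB
N = −174 + 70.49 + 1.63 = −101.88 dBm
SNR = P_sig − N = −72.3 − (−101.88) = 29.58 dB → 29.6 dB

29.6 dB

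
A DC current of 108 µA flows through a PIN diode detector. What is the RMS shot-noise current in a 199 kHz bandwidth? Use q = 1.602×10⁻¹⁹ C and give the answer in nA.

I_n = √(2qI·B)
2qI·B = 2 × 1.602×10⁻¹⁹ × 1.08×10⁻⁴ × 1.99×10⁵ = 6.89×10⁻¹⁸ A²
I_n = √(6.89×10⁻¹⁸) = 2.62×10⁻⁹ A = 2.62 nA

2.62 nA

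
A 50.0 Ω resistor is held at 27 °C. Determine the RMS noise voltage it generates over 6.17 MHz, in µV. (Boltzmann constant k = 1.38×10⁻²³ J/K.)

T = 27 °C + 273.15 = 300.15 K
V_n = √(4kTRB)
4kTRB = 4 × 1.38×10⁻²³ × 300.15 × 5.00×10¹ × 6.17×10⁶ = 5.11×10⁻¹² V²
V_n = √(5.11×10⁻¹²) = 2.26×10⁻⁶ V = 2.26 µV

2.26 µV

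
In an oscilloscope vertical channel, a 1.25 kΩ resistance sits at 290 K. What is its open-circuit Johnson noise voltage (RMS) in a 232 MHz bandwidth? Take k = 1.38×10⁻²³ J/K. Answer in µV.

68.1 µV

V_n = √(4kTRB)
4kTRB = 4 × 1.38×10⁻²³ × 290 × 1.25×10³ × 2.32×10⁸ = 4.64×10⁻⁹ V²
V_n = √(4.64×10⁻⁹) = 6.81×10⁻⁵ V = 68.1 µV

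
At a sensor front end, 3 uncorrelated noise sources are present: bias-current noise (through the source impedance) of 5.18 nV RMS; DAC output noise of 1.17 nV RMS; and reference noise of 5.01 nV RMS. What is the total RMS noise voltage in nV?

Uncorrelated sources add in power (mean-square): V_tot = √(ΣV_i²)
V_tot = √[(5.18×10⁻⁹)² + (1.17×10⁻⁹)² + (5.01×10⁻⁹)²] = 7.30×10⁻⁹ V = 7.30 nV

7.30 nV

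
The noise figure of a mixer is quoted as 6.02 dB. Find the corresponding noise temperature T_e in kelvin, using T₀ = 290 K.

870 K

F = 10^(6.02/10) = 3.99945
T_e = (F − 1)·T₀ = (3.99945 − 1) × 290 = 870 K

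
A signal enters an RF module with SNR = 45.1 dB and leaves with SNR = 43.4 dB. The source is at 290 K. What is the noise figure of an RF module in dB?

1.7 dB

NF (dB) = SNR_in(dB) − SNR_out(dB) when the source is at T₀
NF = 45.1 − 43.4 = 1.7 dB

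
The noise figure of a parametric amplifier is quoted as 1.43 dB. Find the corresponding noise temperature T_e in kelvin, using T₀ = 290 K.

F = 10^(1.43/10) = 1.38995
T_e = (F − 1)·T₀ = (1.38995 − 1) × 290 = 113 K

113 K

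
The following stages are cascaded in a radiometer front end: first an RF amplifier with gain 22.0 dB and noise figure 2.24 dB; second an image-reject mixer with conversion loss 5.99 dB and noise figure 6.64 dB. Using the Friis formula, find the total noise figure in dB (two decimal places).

2.30 dB

Convert to linear (a loss of L dB is a gain of −L dB): F_i = 10^(NF_i/10), G_i = 10^(G_i,dB/10)
  Stage 1: F_1 = 10^(2.24/10) = 1.675, G_1 = 10^(22.0/10) = 158.5
  Stage 2: F_2 = 10^(6.64/10) = 4.613, G_2 = 10^(−5.99/10) = 0.2518
Friis cascade:
  F = 1.675 + (4.613 − 1)/158.5 = 1.698
NF = 10 log₁₀(1.698) = 2.30 dB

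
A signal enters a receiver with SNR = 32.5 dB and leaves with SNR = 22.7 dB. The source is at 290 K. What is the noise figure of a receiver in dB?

NF (dB) = SNR_in(dB) − SNR_out(dB) when the source is at T₀
NF = 32.5 − 22.7 = 9.8 dB

9.8 dB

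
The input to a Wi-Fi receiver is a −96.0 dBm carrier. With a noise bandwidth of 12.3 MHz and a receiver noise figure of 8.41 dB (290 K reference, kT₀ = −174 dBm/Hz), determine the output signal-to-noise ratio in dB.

−1.3 dB

Noise floor: N = −174 + 10 log₁₀(B) + NF
10 log₁₀(1.23×10⁷) = 70.9 dB
N = −174 + 70.9 + 8.41 = −94.69 dBm
SNR = P_sig − N = −96.0 − (−94.69) = −1.31 dB → −1.3 dB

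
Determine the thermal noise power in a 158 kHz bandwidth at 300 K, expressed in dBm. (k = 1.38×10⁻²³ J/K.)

P_n = kTB = 1.38×10⁻²³ × 300 × 1.58×10⁵ = 6.54×10⁻¹⁶ W
In dBm: 10 log₁₀(6.54×10⁻¹⁶ / 10⁻³) = −121.8 dBm

−121.8 dBm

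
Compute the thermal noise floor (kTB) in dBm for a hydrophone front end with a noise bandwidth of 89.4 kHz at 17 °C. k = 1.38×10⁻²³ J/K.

−124.5 dBm

T = 17 °C + 273.15 = 290.15 K
P_n = kTB = 1.38×10⁻²³ × 290.15 × 8.94×10⁴ = 3.58×10⁻¹⁶ W
In dBm: 10 log₁₀(3.58×10⁻¹⁶ / 10⁻³) = −124.5 dBm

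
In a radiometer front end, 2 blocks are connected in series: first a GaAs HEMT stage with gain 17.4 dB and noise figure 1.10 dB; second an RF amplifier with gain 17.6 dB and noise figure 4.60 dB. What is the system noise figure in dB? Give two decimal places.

1.21 dB

Convert to linear (a loss of L dB is a gain of −L dB): F_i = 10^(NF_i/10), G_i = 10^(G_i,dB/10)
  Stage 1: F_1 = 10^(1.10/10) = 1.288, G_1 = 10^(17.4/10) = 54.95
  Stage 2: F_2 = 10^(4.60/10) = 2.884, G_2 = 10^(17.6/10) = 57.54
Friis cascade:
  F = 1.288 + (2.884 − 1)/54.95 = 1.323
NF = 10 log₁₀(1.323) = 1.21 dB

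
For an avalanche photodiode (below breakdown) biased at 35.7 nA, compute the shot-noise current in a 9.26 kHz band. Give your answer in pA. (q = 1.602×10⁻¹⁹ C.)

I_n = √(2qI·B)
2qI·B = 2 × 1.602×10⁻¹⁹ × 3.57×10⁻⁸ × 9.26×10³ = 1.06×10⁻²² A²
I_n = √(1.06×10⁻²²) = 1.03×10⁻¹¹ A = 10.3 pA

10.3 pA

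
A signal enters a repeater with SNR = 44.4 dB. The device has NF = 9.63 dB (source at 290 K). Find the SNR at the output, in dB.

34.77 dB

By definition F = SNR_in/SNR_out, so in dB: SNR_out = SNR_in − NF
SNR_out = 44.4 − 9.63 = 34.77 dB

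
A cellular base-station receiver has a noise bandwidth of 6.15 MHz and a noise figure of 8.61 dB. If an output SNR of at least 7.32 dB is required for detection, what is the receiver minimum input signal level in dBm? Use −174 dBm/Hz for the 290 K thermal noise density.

Sensitivity = −174 + 10 log₁₀(B) + NF + SNR_min
= −174 + 67.89 + 8.61 + 7.32
= −90.18 dBm → −90.2 dBm

−90.2 dBm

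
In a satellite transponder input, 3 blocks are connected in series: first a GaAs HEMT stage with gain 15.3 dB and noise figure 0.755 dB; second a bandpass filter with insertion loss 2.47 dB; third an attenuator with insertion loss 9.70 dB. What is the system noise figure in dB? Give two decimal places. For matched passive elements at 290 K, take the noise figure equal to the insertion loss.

2.17 dB

Convert to linear (a loss of L dB is a gain of −L dB): F_i = 10^(NF_i/10), G_i = 10^(G_i,dB/10)
  Stage 1: F_1 = 10^(0.755/10) = 1.190, G_1 = 10^(15.3/10) = 33.88
  Stage 2: F_2 = 10^(2.47/10) = 1.766, G_2 = 10^(−2.47/10) = 0.5662
  Stage 3: F_3 = 10^(9.70/10) = 9.333, G_3 = 10^(−9.70/10) = 0.1072
Friis cascade:
  F = 1.190 + (1.766 − 1)/33.88 + (9.333 − 1)/19.19 = 1.647
NF = 10 log₁₀(1.647) = 2.17 dB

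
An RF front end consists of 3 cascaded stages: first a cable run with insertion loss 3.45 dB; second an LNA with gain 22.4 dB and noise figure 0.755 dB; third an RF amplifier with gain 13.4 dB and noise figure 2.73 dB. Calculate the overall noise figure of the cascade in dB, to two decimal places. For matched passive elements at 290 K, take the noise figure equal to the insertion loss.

Convert to linear (a loss of L dB is a gain of −L dB): F_i = 10^(NF_i/10), G_i = 10^(G_i,dB/10)
  Stage 1: F_1 = 10^(3.45/10) = 2.213, G_1 = 10^(−3.45/10) = 0.4519
  Stage 2: F_2 = 10^(0.755/10) = 1.190, G_2 = 10^(22.4/10) = 173.8
  Stage 3: F_3 = 10^(2.73/10) = 1.875, G_3 = 10^(13.4/10) = 21.88
Friis cascade:
  F = 2.213 + (1.190 − 1)/0.4519 + (1.875 − 1)/78.52 = 2.644
NF = 10 log₁₀(2.644) = 4.22 dB

4.22 dB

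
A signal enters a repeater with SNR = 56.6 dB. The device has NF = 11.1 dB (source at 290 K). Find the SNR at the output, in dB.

45.5 dB

By definition F = SNR_in/SNR_out, so in dB: SNR_out = SNR_in − NF
SNR_out = 56.6 − 11.1 = 45.5 dB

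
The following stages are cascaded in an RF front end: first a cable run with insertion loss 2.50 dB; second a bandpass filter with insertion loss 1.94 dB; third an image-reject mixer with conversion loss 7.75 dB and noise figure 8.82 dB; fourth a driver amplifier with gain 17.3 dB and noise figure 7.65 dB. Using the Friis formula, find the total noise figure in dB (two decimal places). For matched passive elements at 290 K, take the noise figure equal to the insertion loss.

Convert to linear (a loss of L dB is a gain of −L dB): F_i = 10^(NF_i/10), G_i = 10^(G_i,dB/10)
  Stage 1: F_1 = 10^(2.50/10) = 1.778, G_1 = 10^(−2.50/10) = 0.5623
  Stage 2: F_2 = 10^(1.94/10) = 1.563, G_2 = 10^(−1.94/10) = 0.6397
  Stage 3: F_3 = 10^(8.82/10) = 7.621, G_3 = 10^(−7.75/10) = 0.1679
  Stage 4: F_4 = 10^(7.65/10) = 5.821, G_4 = 10^(17.3/10) = 53.70
Friis cascade:
  F = 1.778 + (1.563 − 1)/0.5623 + (7.621 − 1)/0.3597 + (5.821 − 1)/0.06039 = 101.0
NF = 10 log₁₀(101.0) = 20.04 dB

20.04 dB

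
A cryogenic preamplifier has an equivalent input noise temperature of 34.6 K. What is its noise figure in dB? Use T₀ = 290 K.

0.490 dB

F = 1 + T_e/T₀ = 1 + 34.6/290 = 1.11931
NF = 10 log₁₀(1.11931) = 0.490 dB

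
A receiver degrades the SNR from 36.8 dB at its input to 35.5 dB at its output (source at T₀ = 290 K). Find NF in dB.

NF (dB) = SNR_in(dB) − SNR_out(dB) when the source is at T₀
NF = 36.8 − 35.5 = 1.3 dB

1.3 dB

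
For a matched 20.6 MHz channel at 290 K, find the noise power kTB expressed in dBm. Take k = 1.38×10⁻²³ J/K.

−100.8 dBm

P_n = kTB = 1.38×10⁻²³ × 290 × 2.06×10⁷ = 8.24×10⁻¹⁴ W
In dBm: 10 log₁₀(8.24×10⁻¹⁴ / 10⁻³) = −100.8 dBm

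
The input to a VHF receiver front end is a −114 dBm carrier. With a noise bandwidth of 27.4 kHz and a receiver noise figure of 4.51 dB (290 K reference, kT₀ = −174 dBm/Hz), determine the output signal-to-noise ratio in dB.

11.1 dB

Noise floor: N = −174 + 10 log₁₀(B) + NF
10 log₁₀(2.74×10⁴) = 44.38 dB
N = −174 + 44.38 + 4.51 = −125.11 dBm
SNR = P_sig − N = −114 − (−125.11) = 11.11 dB → 11.1 dB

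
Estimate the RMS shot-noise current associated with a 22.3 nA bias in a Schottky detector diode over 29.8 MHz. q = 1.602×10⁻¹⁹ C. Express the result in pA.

461 pA

I_n = √(2qI·B)
2qI·B = 2 × 1.602×10⁻¹⁹ × 2.23×10⁻⁸ × 2.98×10⁷ = 2.13×10⁻¹⁹ A²
I_n = √(2.13×10⁻¹⁹) = 4.61×10⁻¹⁰ A = 461 pA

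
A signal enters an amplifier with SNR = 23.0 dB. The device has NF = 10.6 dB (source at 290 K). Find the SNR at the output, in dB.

12.4 dB

By definition F = SNR_in/SNR_out, so in dB: SNR_out = SNR_in − NF
SNR_out = 23.0 − 10.6 = 12.4 dB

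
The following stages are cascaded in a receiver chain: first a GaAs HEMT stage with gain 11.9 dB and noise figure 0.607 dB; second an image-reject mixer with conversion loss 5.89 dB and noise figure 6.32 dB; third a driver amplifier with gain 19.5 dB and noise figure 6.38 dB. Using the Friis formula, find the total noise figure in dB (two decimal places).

Convert to linear (a loss of L dB is a gain of −L dB): F_i = 10^(NF_i/10), G_i = 10^(G_i,dB/10)
  Stage 1: F_1 = 10^(0.607/10) = 1.150, G_1 = 10^(11.9/10) = 15.49
  Stage 2: F_2 = 10^(6.32/10) = 4.285, G_2 = 10^(−5.89/10) = 0.2576
  Stage 3: F_3 = 10^(6.38/10) = 4.345, G_3 = 10^(19.5/10) = 89.13
Friis cascade:
  F = 1.150 + (4.285 − 1)/15.49 + (4.345 − 1)/3.990 = 2.200
NF = 10 log₁₀(2.200) = 3.43 dB

3.43 dB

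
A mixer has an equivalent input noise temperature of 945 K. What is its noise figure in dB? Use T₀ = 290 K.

F = 1 + T_e/T₀ = 1 + 945/290 = 4.25862
NF = 10 log₁₀(4.25862) = 6.29 dB

6.29 dB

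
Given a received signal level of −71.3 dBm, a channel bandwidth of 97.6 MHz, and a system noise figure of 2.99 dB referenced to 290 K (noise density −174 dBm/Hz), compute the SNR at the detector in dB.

19.8 dB

Noise floor: N = −174 + 10 log₁₀(B) + NF
10 log₁₀(9.76×10⁷) = 79.89 dB
N = −174 + 79.89 + 2.99 = −91.12 dBm
SNR = P_sig − N = −71.3 − (−91.12) = 19.82 dB → 19.8 dB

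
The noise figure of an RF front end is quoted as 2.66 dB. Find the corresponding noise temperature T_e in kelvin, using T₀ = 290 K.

245 K

F = 10^(2.66/10) = 1.84502
T_e = (F − 1)·T₀ = (1.84502 − 1) × 290 = 245 K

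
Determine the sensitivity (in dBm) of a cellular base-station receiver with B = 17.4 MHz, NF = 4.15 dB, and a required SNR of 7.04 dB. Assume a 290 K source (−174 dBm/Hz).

Sensitivity = −174 + 10 log₁₀(B) + NF + SNR_min
= −174 + 72.41 + 4.15 + 7.04
= −90.40 dBm → −90.4 dBm

−90.4 dBm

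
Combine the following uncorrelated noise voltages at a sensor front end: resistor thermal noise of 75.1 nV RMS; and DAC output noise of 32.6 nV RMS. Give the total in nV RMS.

Uncorrelated sources add in power (mean-square): V_tot = √(ΣV_i²)
V_tot = √[(7.51×10⁻⁸)² + (3.26×10⁻⁸)²] = 8.19×10⁻⁸ V = 81.9 nV

81.9 nV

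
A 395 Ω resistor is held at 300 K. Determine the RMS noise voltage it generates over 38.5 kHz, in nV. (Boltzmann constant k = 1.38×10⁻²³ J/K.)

502 nV

V_n = √(4kTRB)
4kTRB = 4 × 1.38×10⁻²³ × 300 × 3.95×10² × 3.85×10⁴ = 2.52×10⁻¹³ V²
V_n = √(2.52×10⁻¹³) = 5.02×10⁻⁷ V = 502 nV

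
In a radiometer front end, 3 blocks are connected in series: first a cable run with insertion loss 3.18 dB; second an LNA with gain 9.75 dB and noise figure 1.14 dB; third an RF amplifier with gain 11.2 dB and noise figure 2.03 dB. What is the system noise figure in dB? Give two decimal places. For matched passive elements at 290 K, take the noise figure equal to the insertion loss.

Convert to linear (a loss of L dB is a gain of −L dB): F_i = 10^(NF_i/10), G_i = 10^(G_i,dB/10)
  Stage 1: F_1 = 10^(3.18/10) = 2.080, G_1 = 10^(−3.18/10) = 0.4808
  Stage 2: F_2 = 10^(1.14/10) = 1.300, G_2 = 10^(9.75/10) = 9.441
  Stage 3: F_3 = 10^(2.03/10) = 1.596, G_3 = 10^(11.2/10) = 13.18
Friis cascade:
  F = 2.080 + (1.300 − 1)/0.4808 + (1.596 − 1)/4.539 = 2.835
NF = 10 log₁₀(2.835) = 4.53 dB

4.53 dB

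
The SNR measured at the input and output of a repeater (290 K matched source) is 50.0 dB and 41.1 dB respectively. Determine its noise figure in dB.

8.9 dB

NF (dB) = SNR_in(dB) − SNR_out(dB) when the source is at T₀
NF = 50.0 − 41.1 = 8.9 dB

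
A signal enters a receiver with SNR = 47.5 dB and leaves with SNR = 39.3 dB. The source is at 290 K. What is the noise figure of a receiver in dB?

NF (dB) = SNR_in(dB) − SNR_out(dB) when the source is at T₀
NF = 47.5 − 39.3 = 8.2 dB

8.2 dB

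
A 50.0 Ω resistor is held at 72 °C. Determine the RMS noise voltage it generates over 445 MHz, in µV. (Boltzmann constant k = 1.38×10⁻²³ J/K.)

T = 72 °C + 273.15 = 345.15 K
V_n = √(4kTRB)
4kTRB = 4 × 1.38×10⁻²³ × 345.15 × 5.00×10¹ × 4.45×10⁸ = 4.24×10⁻¹⁰ V²
V_n = √(4.24×10⁻¹⁰) = 2.06×10⁻⁵ V = 20.6 µV

20.6 µV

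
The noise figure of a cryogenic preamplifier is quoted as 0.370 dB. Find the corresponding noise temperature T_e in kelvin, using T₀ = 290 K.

25.8 K

F = 10^(0.370/10) = 1.08893
T_e = (F − 1)·T₀ = (1.08893 − 1) × 290 = 25.8 K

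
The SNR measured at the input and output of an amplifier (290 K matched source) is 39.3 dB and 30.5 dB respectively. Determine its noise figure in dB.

8.8 dB

NF (dB) = SNR_in(dB) − SNR_out(dB) when the source is at T₀
NF = 39.3 − 30.5 = 8.8 dB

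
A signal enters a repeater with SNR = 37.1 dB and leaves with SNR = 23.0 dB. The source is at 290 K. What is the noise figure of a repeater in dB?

NF (dB) = SNR_in(dB) − SNR_out(dB) when the source is at T₀
NF = 37.1 − 23.0 = 14.1 dB

14.1 dB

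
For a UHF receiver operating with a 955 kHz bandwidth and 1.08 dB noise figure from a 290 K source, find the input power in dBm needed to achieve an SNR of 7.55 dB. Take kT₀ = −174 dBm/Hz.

−105.6 dBm

Sensitivity = −174 + 10 log₁₀(B) + NF + SNR_min
= −174 + 59.8 + 1.08 + 7.55
= −105.57 dBm → −105.6 dBm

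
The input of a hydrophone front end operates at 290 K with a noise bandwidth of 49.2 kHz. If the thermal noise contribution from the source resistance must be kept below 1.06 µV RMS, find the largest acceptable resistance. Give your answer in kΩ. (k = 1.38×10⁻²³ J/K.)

1.43 kΩ

Johnson–Nyquist: V_n = √(4kTRB) ⇒ R = V_n² / (4kTB)
4kTB = 4 × 1.38×10⁻²³ × 290 × 4.92×10⁴ = 7.88×10⁻¹⁶
R = (1.06×10⁻⁶)² / 7.88×10⁻¹⁶ = 1.43×10³ Ω = 1.43 kΩ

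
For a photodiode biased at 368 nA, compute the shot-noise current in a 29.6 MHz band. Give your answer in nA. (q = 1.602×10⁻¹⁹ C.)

1.87 nA

I_n = √(2qI·B)
2qI·B = 2 × 1.602×10⁻¹⁹ × 3.68×10⁻⁷ × 2.96×10⁷ = 3.49×10⁻¹⁸ A²
I_n = √(3.49×10⁻¹⁸) = 1.87×10⁻⁹ A = 1.87 nA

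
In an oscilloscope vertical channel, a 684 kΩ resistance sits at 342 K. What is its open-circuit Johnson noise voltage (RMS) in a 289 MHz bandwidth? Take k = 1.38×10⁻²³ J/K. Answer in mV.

V_n = √(4kTRB)
4kTRB = 4 × 1.38×10⁻²³ × 342 × 6.84×10⁵ × 2.89×10⁸ = 3.73×10⁻⁶ V²
V_n = √(3.73×10⁻⁶) = 1.93×10⁻³ V = 1.93 mV

1.93 mV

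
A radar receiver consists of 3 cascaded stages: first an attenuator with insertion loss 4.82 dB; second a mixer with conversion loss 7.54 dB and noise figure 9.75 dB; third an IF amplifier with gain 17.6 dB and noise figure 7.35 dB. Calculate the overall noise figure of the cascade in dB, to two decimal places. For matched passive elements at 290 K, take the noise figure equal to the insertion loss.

20.21 dB

Convert to linear (a loss of L dB is a gain of −L dB): F_i = 10^(NF_i/10), G_i = 10^(G_i,dB/10)
  Stage 1: F_1 = 10^(4.82/10) = 3.034, G_1 = 10^(−4.82/10) = 0.3296
  Stage 2: F_2 = 10^(9.75/10) = 9.441, G_2 = 10^(−7.54/10) = 0.1762
  Stage 3: F_3 = 10^(7.35/10) = 5.433, G_3 = 10^(17.6/10) = 57.54
Friis cascade:
  F = 3.034 + (9.441 − 1)/0.3296 + (5.433 − 1)/0.05808 = 105.0
NF = 10 log₁₀(105.0) = 20.21 dB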